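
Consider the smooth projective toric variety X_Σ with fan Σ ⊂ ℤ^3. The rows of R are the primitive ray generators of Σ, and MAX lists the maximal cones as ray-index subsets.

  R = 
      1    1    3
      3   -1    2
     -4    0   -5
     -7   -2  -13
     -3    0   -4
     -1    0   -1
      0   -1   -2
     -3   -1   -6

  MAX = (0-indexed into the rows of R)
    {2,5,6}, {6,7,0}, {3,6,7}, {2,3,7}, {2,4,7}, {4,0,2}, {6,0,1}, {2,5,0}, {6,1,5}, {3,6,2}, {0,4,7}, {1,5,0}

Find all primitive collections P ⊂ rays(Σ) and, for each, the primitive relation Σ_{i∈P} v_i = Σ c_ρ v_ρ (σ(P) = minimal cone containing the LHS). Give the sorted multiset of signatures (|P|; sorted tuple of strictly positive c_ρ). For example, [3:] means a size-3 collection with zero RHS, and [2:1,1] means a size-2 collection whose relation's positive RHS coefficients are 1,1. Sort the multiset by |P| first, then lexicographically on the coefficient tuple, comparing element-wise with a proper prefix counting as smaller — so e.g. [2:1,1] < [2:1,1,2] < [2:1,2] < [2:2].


Δ(Σ) — 8 vertices, 14 min non-faces:

  {1,4}:  v_{1} + v_{4} = v_{6} ; sig = [2:1]
  {4,5}:  v_{4} + v_{5} = v_{2} ; sig = [2:1]
  {4,6}:  v_{4} + v_{6} = v_{7} ; sig = [2:1]
  {0,3}:  v_{0} + v_{3} = v_{4} + v_{7} ; sig = [2:1,1]
  {1,2}:  v_{1} + v_{2} = v_{5} + v_{6} ; sig = [2:1,1]
  {5,7}:  v_{5} + v_{7} = v_{2} + v_{6} ; sig = [2:1,1]
  {3,4}:  v_{3} + v_{4} = v_{2} + 2·v_{7} ; sig = [2:1,2]
  {1,3}:  v_{1} + v_{3} = v_{2} + 3·v_{6} ; sig = [2:1,3]
  {1,7}:  v_{1} + v_{7} = 2·v_{6} ; sig = [2:2]
  {3,5}:  v_{3} + v_{5} = 2·v_{2} + 2·v_{6} ; sig = [2:2,2]
  {0,5,6}:  v_{0} + v_{5} + v_{6} = 0 ; sig = [3:]
  {0,2,6}:  v_{0} + v_{2} + v_{6} = v_{4} ; sig = [3:1]
  {2,6,7}:  v_{2} + v_{6} + v_{7} = v_{3} ; sig = [3:1]
  {0,2,7}:  v_{0} + v_{2} + v_{7} = 2·v_{4} ; sig = [3:2]

so the primitive-relation signature multiset is
    |P|=2: 10 collections, coeffs (1), (1), (1), (1,1), (1,1), (1,1), (1,2), (1,3), (2), (2,2)
    |P|=3: 4 collections, coeffs (), (1), (1), (2)


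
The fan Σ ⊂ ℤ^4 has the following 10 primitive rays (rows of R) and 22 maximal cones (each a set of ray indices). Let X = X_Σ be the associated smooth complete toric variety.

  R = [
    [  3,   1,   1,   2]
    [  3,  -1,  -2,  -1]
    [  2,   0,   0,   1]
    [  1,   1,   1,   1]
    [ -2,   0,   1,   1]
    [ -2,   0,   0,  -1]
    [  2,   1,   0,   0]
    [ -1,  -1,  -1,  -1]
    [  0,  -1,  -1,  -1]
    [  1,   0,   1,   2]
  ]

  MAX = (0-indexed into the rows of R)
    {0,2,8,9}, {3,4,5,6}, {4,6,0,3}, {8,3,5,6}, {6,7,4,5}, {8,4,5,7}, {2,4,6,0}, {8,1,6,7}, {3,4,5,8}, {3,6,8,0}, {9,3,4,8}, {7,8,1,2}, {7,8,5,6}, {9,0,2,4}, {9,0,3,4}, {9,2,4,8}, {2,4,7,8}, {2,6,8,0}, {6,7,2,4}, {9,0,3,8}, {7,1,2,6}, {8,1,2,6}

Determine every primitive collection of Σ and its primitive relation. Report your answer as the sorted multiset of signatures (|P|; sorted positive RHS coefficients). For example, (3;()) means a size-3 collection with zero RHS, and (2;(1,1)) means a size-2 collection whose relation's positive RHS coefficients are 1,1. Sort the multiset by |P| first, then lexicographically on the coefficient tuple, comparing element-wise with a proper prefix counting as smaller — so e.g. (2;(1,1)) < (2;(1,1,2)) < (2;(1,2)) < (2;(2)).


|primitive collections| = 16. Relations:

  • {2,5}:  v_{2} + v_{5} = 0  so sig = (2;())
  • {3,7}:  v_{3} + v_{7} = 0  so sig = (2;())
  • {0,5}:  v_{0} + v_{5} = v_{3}  so sig = (2;(1))
  • {0,7}:  v_{0} + v_{7} = v_{2}  so sig = (2;(1))
  • {2,3}:  v_{2} + v_{3} = v_{0}  so sig = (2;(1))
  • {6,9}:  v_{6} + v_{9} = v_{0}  so sig = (2;(1))
  • {1,4}:  v_{1} + v_{4} = v_{2} + v_{7}  so sig = (2;(1,1))
  • {1,3}:  v_{1} + v_{3} = v_{2} + v_{6} + v_{8}  so sig = (2;(1,1,1))
  • {1,5}:  v_{1} + v_{5} = v_{6} + v_{7} + v_{8}  so sig = (2;(1,1,1))
  • {5,9}:  v_{5} + v_{9} = v_{3} + v_{4} + v_{8}  so sig = (2;(1,1,1))
  • {7,9}:  v_{7} + v_{9} = v_{2} + v_{4} + v_{8}  so sig = (2;(1,1,1))
  • {0,1}:  v_{0} + v_{1} = 2·v_{2} + v_{6} + v_{8}  so sig = (2;(1,1,2))
  • {1,9}:  v_{1} + v_{9} = 2·v_{2} + v_{8}  so sig = (2;(1,2))
  • {4,6,8}:  v_{4} + v_{6} + v_{8} = 0  so sig = (3;())
  • {0,4,8}:  v_{0} + v_{4} + v_{8} = v_{9}  so sig = (3;(1))
  • {2,6,7,8}:  v_{2} + v_{6} + v_{7} + v_{8} = v_{1}  so sig = (4;(1))

Sorted signature multiset PRS(X):
{ (2;()) ×2,  (2;(1)) ×4,  (2;(1,1)),  (2;(1,1,1)) ×4,  (2;(1,1,2)),  (2;(1,2)),  (3;()),  (3;(1)),  (4;(1)) }


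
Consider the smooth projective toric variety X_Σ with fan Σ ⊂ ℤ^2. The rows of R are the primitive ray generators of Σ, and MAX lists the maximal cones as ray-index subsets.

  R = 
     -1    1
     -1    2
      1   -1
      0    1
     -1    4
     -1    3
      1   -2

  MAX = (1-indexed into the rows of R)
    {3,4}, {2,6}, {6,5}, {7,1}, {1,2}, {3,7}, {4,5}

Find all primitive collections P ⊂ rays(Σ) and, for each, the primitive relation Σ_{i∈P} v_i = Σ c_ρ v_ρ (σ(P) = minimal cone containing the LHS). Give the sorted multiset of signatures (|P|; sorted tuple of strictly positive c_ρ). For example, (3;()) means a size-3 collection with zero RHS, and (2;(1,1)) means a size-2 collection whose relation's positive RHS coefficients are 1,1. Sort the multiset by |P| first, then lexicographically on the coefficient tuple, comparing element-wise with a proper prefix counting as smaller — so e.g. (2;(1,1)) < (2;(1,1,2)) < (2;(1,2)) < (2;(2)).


The 14 primitive collections of Σ (r=7, n=2):

  P = {1,3}:  v_{1} + v_{3} = 0  →  sig = (2;())
  P = {2,7}:  v_{2} + v_{7} = 0  →  sig = (2;())
  P = {1,4}:  v_{1} + v_{4} = v_{2}  →  sig = (2;(1))
  P = {2,3}:  v_{2} + v_{3} = v_{4}  →  sig = (2;(1))
  P = {2,4}:  v_{2} + v_{4} = v_{6}  →  sig = (2;(1))
  P = {4,6}:  v_{4} + v_{6} = v_{5}  →  sig = (2;(1))
  P = {4,7}:  v_{4} + v_{7} = v_{3}  →  sig = (2;(1))
  P = {6,7}:  v_{6} + v_{7} = v_{4}  →  sig = (2;(1))
  P = {1,5}:  v_{1} + v_{5} = v_{2} + v_{6}  →  sig = (2;(1,1))
  P = {1,6}:  v_{1} + v_{6} = 2·v_{2}  →  sig = (2;(2))
  P = {2,5}:  v_{2} + v_{5} = 2·v_{6}  →  sig = (2;(2))
  P = {3,6}:  v_{3} + v_{6} = 2·v_{4}  →  sig = (2;(2))
  P = {5,7}:  v_{5} + v_{7} = 2·v_{4}  →  sig = (2;(2))
  P = {3,5}:  v_{3} + v_{5} = 3·v_{4}  →  sig = (2;(3))

so the primitive-relation signature multiset is
{ (2;()) ×2,  (2;(1)) ×6,  (2;(1,1)),  (2;(2)) ×4,  (2;(3)) }


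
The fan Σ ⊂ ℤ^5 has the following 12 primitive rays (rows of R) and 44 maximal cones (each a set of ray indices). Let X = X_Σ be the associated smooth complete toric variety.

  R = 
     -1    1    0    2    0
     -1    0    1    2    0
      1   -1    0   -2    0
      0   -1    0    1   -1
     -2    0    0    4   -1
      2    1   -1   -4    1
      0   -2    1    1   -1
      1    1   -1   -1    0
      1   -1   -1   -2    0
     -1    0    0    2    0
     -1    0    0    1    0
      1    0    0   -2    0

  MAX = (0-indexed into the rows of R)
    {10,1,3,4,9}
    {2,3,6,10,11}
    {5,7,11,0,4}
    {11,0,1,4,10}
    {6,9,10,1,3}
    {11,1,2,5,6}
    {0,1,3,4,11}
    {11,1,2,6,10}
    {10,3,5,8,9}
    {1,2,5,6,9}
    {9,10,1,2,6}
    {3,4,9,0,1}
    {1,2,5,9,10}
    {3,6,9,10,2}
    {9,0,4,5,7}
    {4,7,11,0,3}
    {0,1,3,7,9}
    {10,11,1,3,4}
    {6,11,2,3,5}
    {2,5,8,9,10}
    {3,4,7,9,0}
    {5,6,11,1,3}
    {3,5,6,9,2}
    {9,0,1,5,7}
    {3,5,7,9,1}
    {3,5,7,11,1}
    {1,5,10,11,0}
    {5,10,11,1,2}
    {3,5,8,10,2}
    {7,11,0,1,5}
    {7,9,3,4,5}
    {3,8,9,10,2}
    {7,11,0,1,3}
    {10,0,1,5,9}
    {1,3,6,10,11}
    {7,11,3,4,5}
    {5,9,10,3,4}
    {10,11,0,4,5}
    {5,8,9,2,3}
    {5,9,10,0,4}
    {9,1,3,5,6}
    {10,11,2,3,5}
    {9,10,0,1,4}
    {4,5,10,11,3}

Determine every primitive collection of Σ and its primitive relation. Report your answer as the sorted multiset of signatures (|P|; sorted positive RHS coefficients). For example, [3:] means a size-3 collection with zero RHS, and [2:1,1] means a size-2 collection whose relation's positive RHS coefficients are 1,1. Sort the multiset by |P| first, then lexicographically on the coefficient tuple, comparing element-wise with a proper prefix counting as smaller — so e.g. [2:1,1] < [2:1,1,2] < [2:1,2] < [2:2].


Minimal non-faces — 22 found among 12 rays, 44 max cones:

  {0,2}:  v_{0} + v_{2} = 0 — sig = [2:]
  {9,11}:  v_{9} + v_{11} = 0 — sig = [2:]
  {0,6}:  v_{0} + v_{6} = v_{1} + v_{3} — sig = [2:1,1]
  {1,8}:  v_{1} + v_{8} = v_{2} + v_{9} — sig = [2:1,1]
  {2,4}:  v_{2} + v_{4} = v_{3} + v_{10} — sig = [2:1,1]
  {2,7}:  v_{2} + v_{7} = v_{3} + v_{5} — sig = [2:1,1]
  {7,10}:  v_{7} + v_{10} = v_{4} + v_{5} — sig = [2:1,1]
  {0,8}:  v_{0} + v_{8} = v_{3} + v_{5} + v_{9} + v_{10} — sig = [2:1,1,1,1]
  {8,11}:  v_{8} + v_{11} = v_{2} + v_{3} + v_{5} + v_{10} — sig = [2:1,1,1,1]
  {4,6}:  v_{4} + v_{6} = v_{1} + 2·v_{3} + v_{10} — sig = [2:1,1,2]
  {6,7}:  v_{6} + v_{7} = v_{1} + 2·v_{3} + v_{5} — sig = [2:1,1,2]
  {6,8}:  v_{6} + v_{8} = 2·v_{2} + v_{3} + v_{9} — sig = [2:1,1,2]
  {4,8}:  v_{4} + v_{8} = 2·v_{3} + v_{5} + v_{9} + 2·v_{10} — sig = [2:1,1,2,2]
  {7,8}:  v_{7} + v_{8} = 2·v_{3} + 2·v_{5} + v_{9} + v_{10} — sig = [2:1,1,2,2]
  {0,3,5}:  v_{0} + v_{3} + v_{5} = v_{7} — sig = [3:1]
  {0,3,10}:  v_{0} + v_{3} + v_{10} = v_{4} — sig = [3:1]
  {1,2,3}:  v_{1} + v_{2} + v_{3} = v_{6} — sig = [3:1]
  {1,4,5}:  v_{1} + v_{4} + v_{5} = v_{0} — sig = [3:1]
  {5,6,10}:  v_{5} + v_{6} + v_{10} = v_{2} — sig = [3:1]
  {1,4,7}:  v_{1} + v_{4} + v_{7} = 2·v_{0} + v_{3} — sig = [3:1,2]
  {1,3,5,10}:  v_{1} + v_{3} + v_{5} + v_{10} = 0 — sig = [4:]
  {2,3,5,9,10}:  v_{2} + v_{3} + v_{5} + v_{9} + v_{10} = v_{8} — sig = [5:1]

Signatures (|P|; sorted positive RHS coefficients), sorted:
    [2:]
    [2:]
    [2:1,1]
    [2:1,1]
    [2:1,1]
    [2:1,1]
    [2:1,1]
    [2:1,1,1,1]
    [2:1,1,1,1]
    [2:1,1,2]
    [2:1,1,2]
    [2:1,1,2]
    [2:1,1,2,2]
    [2:1,1,2,2]
    [3:1]
    [3:1]
    [3:1]
    [3:1]
    [3:1]
    [3:1,2]
    [4:]
    [5:1]


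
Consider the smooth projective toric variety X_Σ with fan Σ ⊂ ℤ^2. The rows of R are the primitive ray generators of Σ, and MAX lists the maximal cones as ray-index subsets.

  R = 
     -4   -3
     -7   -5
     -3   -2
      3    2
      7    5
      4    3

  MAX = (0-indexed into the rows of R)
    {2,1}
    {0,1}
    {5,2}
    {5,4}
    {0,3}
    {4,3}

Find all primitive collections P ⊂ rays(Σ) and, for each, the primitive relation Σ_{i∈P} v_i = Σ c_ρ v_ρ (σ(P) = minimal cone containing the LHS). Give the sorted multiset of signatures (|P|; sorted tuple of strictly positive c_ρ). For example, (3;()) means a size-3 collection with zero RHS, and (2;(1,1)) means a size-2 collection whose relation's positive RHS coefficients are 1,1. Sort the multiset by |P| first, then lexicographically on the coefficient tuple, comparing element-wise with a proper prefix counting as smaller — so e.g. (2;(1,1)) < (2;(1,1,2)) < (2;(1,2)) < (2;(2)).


Primitive collections (9):

  {0,5}:  v_{0} + v_{5} = 0 — sig = (2;())
  {1,4}:  v_{1} + v_{4} = 0 — sig = (2;())
  {2,3}:  v_{2} + v_{3} = 0 — sig = (2;())
  {0,2}:  v_{0} + v_{2} = v_{1} — sig = (2;(1))
  {0,4}:  v_{0} + v_{4} = v_{3} — sig = (2;(1))
  {1,3}:  v_{1} + v_{3} = v_{0} — sig = (2;(1))
  {1,5}:  v_{1} + v_{5} = v_{2} — sig = (2;(1))
  {2,4}:  v_{2} + v_{4} = v_{5} — sig = (2;(1))
  {3,5}:  v_{3} + v_{5} = v_{4} — sig = (2;(1))

Sorted signature multiset PRS(X):
    |P|=2: 9 collections, coeffs (), (), (), (1), (1), (1), (1), (1), (1)


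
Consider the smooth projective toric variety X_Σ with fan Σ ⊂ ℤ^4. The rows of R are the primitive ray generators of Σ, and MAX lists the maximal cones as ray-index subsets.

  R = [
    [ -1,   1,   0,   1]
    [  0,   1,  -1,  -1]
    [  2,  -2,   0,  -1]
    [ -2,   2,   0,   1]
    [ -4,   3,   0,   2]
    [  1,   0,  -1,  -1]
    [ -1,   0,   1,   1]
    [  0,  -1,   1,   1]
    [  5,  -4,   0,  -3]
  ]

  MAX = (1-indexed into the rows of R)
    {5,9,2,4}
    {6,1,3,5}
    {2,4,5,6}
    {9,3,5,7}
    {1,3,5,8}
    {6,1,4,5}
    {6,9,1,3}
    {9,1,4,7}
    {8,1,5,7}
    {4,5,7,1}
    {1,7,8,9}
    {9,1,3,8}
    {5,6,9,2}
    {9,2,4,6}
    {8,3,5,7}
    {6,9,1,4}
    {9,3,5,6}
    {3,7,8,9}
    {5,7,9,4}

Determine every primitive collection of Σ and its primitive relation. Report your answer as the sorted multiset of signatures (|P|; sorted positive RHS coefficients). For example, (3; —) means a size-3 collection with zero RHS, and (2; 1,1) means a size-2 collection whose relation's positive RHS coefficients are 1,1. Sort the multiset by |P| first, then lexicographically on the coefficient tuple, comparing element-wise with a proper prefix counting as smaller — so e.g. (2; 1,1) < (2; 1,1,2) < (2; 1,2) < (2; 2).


Δ(Σ) — 9 vertices, 12 min non-faces:

  • {2,8}:  v_{2} + v_{8} = 0 ; sig = (2; —)
  • {3,4}:  v_{3} + v_{4} = 0 ; sig = (2; —)
  • {6,7}:  v_{6} + v_{7} = 0 ; sig = (2; —)
  • {1,2}:  v_{1} + v_{2} = v_{4} + v_{6} ; sig = (2; 1,1)
  • {4,8}:  v_{4} + v_{8} = v_{1} + v_{7} ; sig = (2; 1,1)
  • {6,8}:  v_{6} + v_{8} = v_{1} + v_{3} ; sig = (2; 1,1)
  • {2,3}:  v_{2} + v_{3} = v_{5} + v_{6} + v_{9} ; sig = (2; 1,1,1)
  • {2,7}:  v_{2} + v_{7} = v_{4} + v_{5} + v_{9} ; sig = (2; 1,1,1)
  • {1,5,9}:  v_{1} + v_{5} + v_{9} = 0 ; sig = (3; —)
  • {1,3,7}:  v_{1} + v_{3} + v_{7} = v_{8} ; sig = (3; 1)
  • {5,8,9}:  v_{5} + v_{8} + v_{9} = v_{3} + v_{7} ; sig = (3; 1,1)
  • {4,5,6,9}:  v_{4} + v_{5} + v_{6} + v_{9} = v_{2} ; sig = (4; 1)

Signatures (|P|; sorted positive RHS coefficients), sorted:
{ (2; —) ×3,  (2; 1,1) ×3,  (2; 1,1,1) ×2,  (3; —),  (3; 1),  (3; 1,1),  (4; 1) }


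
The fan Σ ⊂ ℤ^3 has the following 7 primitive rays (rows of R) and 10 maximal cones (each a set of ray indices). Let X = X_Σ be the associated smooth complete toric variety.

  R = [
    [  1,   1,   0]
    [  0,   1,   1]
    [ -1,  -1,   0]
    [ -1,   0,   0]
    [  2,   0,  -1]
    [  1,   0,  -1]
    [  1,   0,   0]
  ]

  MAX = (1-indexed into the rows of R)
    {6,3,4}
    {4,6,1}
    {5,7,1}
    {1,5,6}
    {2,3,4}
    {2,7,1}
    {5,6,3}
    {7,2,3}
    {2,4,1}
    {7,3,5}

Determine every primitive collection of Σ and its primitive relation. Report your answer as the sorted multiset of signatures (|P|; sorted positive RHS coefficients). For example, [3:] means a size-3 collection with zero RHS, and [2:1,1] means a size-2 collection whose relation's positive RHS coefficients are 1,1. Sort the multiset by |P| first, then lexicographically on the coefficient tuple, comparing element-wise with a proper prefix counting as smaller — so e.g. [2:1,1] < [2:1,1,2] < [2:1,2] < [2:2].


Primitive collections (6):

  • {1,3}:  v_{1} + v_{3} = 0  ⟹  sig = [2:]
  • {4,7}:  v_{4} + v_{7} = 0  ⟹  sig = [2:]
  • {2,6}:  v_{2} + v_{6} = v_{1}  ⟹  sig = [2:1]
  • {4,5}:  v_{4} + v_{5} = v_{6}  ⟹  sig = [2:1]
  • {6,7}:  v_{6} + v_{7} = v_{5}  ⟹  sig = [2:1]
  • {2,5}:  v_{2} + v_{5} = v_{1} + v_{7}  ⟹  sig = [2:1,1]

Signatures (|P|; sorted positive RHS coefficients), sorted:
    |P|=2: 6 collections, coeffs (), (), (1), (1), (1), (1,1)


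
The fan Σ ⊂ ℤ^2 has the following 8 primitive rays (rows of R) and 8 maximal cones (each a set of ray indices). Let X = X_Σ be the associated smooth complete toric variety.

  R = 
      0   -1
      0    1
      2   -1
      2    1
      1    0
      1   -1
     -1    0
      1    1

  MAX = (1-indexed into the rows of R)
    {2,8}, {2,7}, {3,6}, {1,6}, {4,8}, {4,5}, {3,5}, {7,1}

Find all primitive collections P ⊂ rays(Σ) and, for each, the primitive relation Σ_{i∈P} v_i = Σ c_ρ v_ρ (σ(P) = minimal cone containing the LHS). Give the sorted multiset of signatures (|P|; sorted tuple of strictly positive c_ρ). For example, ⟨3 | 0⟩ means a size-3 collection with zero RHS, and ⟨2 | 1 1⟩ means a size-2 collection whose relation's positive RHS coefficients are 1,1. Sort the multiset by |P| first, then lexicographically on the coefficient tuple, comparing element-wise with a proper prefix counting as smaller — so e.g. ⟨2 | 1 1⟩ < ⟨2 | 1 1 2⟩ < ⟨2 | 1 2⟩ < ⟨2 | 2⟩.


Σ has 20 primitive collections:

  P = {1,2}:  v_{1} + v_{2} = 0  →  sig = ⟨2 | 0⟩
  P = {5,7}:  v_{5} + v_{7} = 0  →  sig = ⟨2 | 0⟩
  P = {1,5}:  v_{1} + v_{5} = v_{6}  →  sig = ⟨2 | 1⟩
  P = {1,8}:  v_{1} + v_{8} = v_{5}  →  sig = ⟨2 | 1⟩
  P = {2,5}:  v_{2} + v_{5} = v_{8}  →  sig = ⟨2 | 1⟩
  P = {2,6}:  v_{2} + v_{6} = v_{5}  →  sig = ⟨2 | 1⟩
  P = {3,7}:  v_{3} + v_{7} = v_{6}  →  sig = ⟨2 | 1⟩
  P = {4,7}:  v_{4} + v_{7} = v_{8}  →  sig = ⟨2 | 1⟩
  P = {5,6}:  v_{5} + v_{6} = v_{3}  →  sig = ⟨2 | 1⟩
  P = {5,8}:  v_{5} + v_{8} = v_{4}  →  sig = ⟨2 | 1⟩
  P = {6,7}:  v_{6} + v_{7} = v_{1}  →  sig = ⟨2 | 1⟩
  P = {7,8}:  v_{7} + v_{8} = v_{2}  →  sig = ⟨2 | 1⟩
  P = {1,3}:  v_{1} + v_{3} = 2·v_{6}  →  sig = ⟨2 | 2⟩
  P = {1,4}:  v_{1} + v_{4} = 2·v_{5}  →  sig = ⟨2 | 2⟩
  P = {2,3}:  v_{2} + v_{3} = 2·v_{5}  →  sig = ⟨2 | 2⟩
  P = {2,4}:  v_{2} + v_{4} = 2·v_{8}  →  sig = ⟨2 | 2⟩
  P = {6,8}:  v_{6} + v_{8} = 2·v_{5}  →  sig = ⟨2 | 2⟩
  P = {3,8}:  v_{3} + v_{8} = 3·v_{5}  →  sig = ⟨2 | 3⟩
  P = {4,6}:  v_{4} + v_{6} = 3·v_{5}  →  sig = ⟨2 | 3⟩
  P = {3,4}:  v_{3} + v_{4} = 4·v_{5}  →  sig = ⟨2 | 4⟩

Signatures (|P|; sorted positive RHS coefficients), sorted:
[⟨2 | 0⟩, ⟨2 | 0⟩, ⟨2 | 1⟩, ⟨2 | 1⟩, ⟨2 | 1⟩, ⟨2 | 1⟩, ⟨2 | 1⟩, ⟨2 | 1⟩, ⟨2 | 1⟩, ⟨2 | 1⟩, ⟨2 | 1⟩, ⟨2 | 1⟩, ⟨2 | 2⟩, ⟨2 | 2⟩, ⟨2 | 2⟩, ⟨2 | 2⟩, ⟨2 | 2⟩, ⟨2 | 3⟩, ⟨2 | 3⟩, ⟨2 | 4⟩]


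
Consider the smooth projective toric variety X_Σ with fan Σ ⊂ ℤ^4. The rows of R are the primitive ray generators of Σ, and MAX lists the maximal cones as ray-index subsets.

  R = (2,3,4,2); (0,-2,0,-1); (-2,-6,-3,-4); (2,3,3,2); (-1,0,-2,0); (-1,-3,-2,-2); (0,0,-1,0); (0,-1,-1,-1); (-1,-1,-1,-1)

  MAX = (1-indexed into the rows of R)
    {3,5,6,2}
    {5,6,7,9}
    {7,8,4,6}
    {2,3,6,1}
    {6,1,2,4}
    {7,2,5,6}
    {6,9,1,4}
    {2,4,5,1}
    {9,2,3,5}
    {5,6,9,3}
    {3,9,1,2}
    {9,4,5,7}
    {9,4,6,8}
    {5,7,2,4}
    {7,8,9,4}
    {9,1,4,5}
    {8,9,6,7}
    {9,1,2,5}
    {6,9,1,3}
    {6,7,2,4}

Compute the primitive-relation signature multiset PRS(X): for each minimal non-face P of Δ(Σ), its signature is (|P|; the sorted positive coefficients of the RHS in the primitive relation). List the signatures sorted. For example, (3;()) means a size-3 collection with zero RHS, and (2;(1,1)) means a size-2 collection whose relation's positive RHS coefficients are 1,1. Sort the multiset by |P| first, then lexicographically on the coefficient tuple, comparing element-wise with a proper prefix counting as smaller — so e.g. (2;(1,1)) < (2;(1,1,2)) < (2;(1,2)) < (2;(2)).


Primitive collections (14):

  {1,7}:  v_{1} + v_{7} = v_{4}  so sig = (2;(1))
  {1,8}:  v_{1} + v_{8} = 2·v_{4} + v_{6} + v_{9}  so sig = (2;(1,1,2))
  {3,8}:  v_{3} + v_{8} = v_{4} + 3·v_{6} + v_{9}  so sig = (2;(1,1,3))
  {2,8}:  v_{2} + v_{8} = v_{4} + 2·v_{6}  so sig = (2;(1,2))
  {3,4}:  v_{3} + v_{4} = v_{1} + 2·v_{6}  so sig = (2;(1,2))
  {5,8}:  v_{5} + v_{8} = 2·v_{7} + v_{9}  so sig = (2;(1,2))
  {3,7}:  v_{3} + v_{7} = 2·v_{6}  so sig = (2;(2))
  {1,5,6}:  v_{1} + v_{5} + v_{6} = 0  so sig = (3;())
  {2,6,9}:  v_{2} + v_{6} + v_{9} = v_{3}  so sig = (3;(1))
  {2,7,9}:  v_{2} + v_{7} + v_{9} = v_{6}  so sig = (3;(1))
  {4,5,6}:  v_{4} + v_{5} + v_{6} = v_{7}  so sig = (3;(1))
  {1,3,5}:  v_{1} + v_{3} + v_{5} = v_{2} + v_{9}  so sig = (3;(1,1))
  {2,4,9}:  v_{2} + v_{4} + v_{9} = v_{1} + v_{6}  so sig = (3;(1,1))
  {4,6,7,9}:  v_{4} + v_{6} + v_{7} + v_{9} = v_{8}  so sig = (4;(1))

so the primitive-relation signature multiset is
[(2;(1)), (2;(1,1,2)), (2;(1,1,3)), (2;(1,2)), (2;(1,2)), (2;(1,2)), (2;(2)), (3;()), (3;(1)), (3;(1)), (3;(1)), (3;(1,1)), (3;(1,1)), (4;(1))]


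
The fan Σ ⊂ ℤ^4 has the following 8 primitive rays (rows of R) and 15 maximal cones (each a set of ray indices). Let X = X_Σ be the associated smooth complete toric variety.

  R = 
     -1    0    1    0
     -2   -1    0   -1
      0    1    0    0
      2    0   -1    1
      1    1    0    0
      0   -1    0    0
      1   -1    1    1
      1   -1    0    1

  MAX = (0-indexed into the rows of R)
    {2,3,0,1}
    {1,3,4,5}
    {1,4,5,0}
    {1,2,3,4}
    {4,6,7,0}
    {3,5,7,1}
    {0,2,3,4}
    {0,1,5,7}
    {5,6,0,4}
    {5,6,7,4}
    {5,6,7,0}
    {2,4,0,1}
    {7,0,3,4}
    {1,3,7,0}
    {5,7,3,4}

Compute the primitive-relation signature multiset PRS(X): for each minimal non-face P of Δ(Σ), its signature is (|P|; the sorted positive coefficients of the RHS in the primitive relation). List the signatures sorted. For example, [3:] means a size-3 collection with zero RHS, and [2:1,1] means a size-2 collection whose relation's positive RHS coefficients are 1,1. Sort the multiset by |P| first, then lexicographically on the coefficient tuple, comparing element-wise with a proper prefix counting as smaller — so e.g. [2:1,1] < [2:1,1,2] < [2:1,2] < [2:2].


Primitive collections (9):

  • {2,5}:  v_{2} + v_{5} = 0  →  sig = [2:]
  • {2,7}:  v_{2} + v_{7} = v_{0} + v_{3}  →  sig = [2:1,1]
  • {2,6}:  v_{2} + v_{6} = v_{0} + v_{4} + v_{7}  →  sig = [2:1,1,1]
  • {1,6}:  v_{1} + v_{6} = v_{0} + 2·v_{5}  →  sig = [2:1,2]
  • {3,6}:  v_{3} + v_{6} = v_{4} + 2·v_{7}  →  sig = [2:1,2]
  • {0,3,5}:  v_{0} + v_{3} + v_{5} = v_{7}  →  sig = [3:1]
  • {1,4,7}:  v_{1} + v_{4} + v_{7} = v_{5}  →  sig = [3:1]
  • {0,1,3,4}:  v_{0} + v_{1} + v_{3} + v_{4} = 0  →  sig = [4:]
  • {0,4,5,7}:  v_{0} + v_{4} + v_{5} + v_{7} = v_{6}  →  sig = [4:1]

so the primitive-relation signature multiset is
[[2:], [2:1,1], [2:1,1,1], [2:1,2], [2:1,2], [3:1], [3:1], [4:], [4:1]]


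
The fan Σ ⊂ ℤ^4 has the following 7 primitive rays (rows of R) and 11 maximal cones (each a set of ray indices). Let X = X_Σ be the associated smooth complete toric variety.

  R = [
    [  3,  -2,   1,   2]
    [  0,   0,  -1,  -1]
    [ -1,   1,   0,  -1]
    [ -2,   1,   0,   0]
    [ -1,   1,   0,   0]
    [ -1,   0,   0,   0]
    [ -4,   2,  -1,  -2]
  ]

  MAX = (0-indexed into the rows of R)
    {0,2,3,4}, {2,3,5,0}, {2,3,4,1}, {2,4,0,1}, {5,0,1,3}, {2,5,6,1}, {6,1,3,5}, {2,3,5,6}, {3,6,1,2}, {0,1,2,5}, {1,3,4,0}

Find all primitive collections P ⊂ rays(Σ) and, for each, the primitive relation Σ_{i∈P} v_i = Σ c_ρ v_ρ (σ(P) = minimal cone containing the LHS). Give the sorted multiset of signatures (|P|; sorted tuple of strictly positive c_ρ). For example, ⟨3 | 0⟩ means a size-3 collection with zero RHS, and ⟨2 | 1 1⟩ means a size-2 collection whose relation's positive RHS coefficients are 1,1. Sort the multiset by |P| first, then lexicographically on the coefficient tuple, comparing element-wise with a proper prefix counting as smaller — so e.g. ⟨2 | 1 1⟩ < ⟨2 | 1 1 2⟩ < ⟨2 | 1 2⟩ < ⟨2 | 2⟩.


Minimal non-faces — 5 found among 7 rays, 11 max cones:

  • {0,6}:  v_{0} + v_{6} = v_{5}  ⟹  sig = ⟨2 | 1⟩
  • {4,5}:  v_{4} + v_{5} = v_{3}  ⟹  sig = ⟨2 | 1⟩
  • {4,6}:  v_{4} + v_{6} = v_{1} + v_{2} + 2·v_{3}  ⟹  sig = ⟨2 | 1 1 2⟩
  • {0,1,2,3}:  v_{0} + v_{1} + v_{2} + v_{3} = 0  ⟹  sig = ⟨4 | 0⟩
  • {1,2,3,5}:  v_{1} + v_{2} + v_{3} + v_{5} = v_{6}  ⟹  sig = ⟨4 | 1⟩

so the primitive-relation signature multiset is
{ ⟨2 | 1⟩ ×2,  ⟨2 | 1 1 2⟩,  ⟨4 | 0⟩,  ⟨4 | 1⟩ }


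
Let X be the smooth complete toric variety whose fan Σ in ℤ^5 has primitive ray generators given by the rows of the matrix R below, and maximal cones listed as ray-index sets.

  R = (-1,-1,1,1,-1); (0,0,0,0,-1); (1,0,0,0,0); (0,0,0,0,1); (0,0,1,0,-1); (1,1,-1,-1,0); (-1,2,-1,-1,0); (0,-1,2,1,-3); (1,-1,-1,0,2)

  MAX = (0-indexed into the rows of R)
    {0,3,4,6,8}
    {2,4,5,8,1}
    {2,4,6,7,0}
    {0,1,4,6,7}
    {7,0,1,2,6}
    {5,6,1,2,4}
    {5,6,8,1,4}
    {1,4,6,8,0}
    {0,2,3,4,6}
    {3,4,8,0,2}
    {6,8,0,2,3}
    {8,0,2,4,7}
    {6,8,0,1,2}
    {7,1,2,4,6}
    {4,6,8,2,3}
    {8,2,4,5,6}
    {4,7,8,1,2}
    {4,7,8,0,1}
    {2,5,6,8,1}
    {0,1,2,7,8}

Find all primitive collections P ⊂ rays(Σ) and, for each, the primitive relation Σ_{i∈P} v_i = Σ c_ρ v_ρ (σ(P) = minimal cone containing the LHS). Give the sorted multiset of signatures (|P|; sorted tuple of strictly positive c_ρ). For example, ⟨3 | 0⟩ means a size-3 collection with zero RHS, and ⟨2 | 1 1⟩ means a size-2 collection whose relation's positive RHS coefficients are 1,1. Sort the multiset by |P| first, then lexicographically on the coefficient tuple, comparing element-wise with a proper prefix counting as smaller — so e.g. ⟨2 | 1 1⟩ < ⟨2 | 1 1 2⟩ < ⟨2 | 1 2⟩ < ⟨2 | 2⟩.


Δ(Σ) — 9 vertices, 9 min non-faces:

  P={1,3}:  v_{1} + v_{3} = 0  ⇒ sig = ⟨2 | 0⟩
  P={0,5}:  v_{0} + v_{5} = v_{1}  ⇒ sig = ⟨2 | 1⟩
  P={3,7}:  v_{3} + v_{7} = v_{0} + v_{2} + v_{4}  ⇒ sig = ⟨2 | 1 1 1⟩
  P={3,5}:  v_{3} + v_{5} = v_{2} + v_{4} + v_{6} + v_{8}  ⇒ sig = ⟨2 | 1 1 1 1⟩
  P={5,7}:  v_{5} + v_{7} = 2·v_{1} + v_{2} + v_{4}  ⇒ sig = ⟨2 | 1 1 2⟩
  P={6,7,8}:  v_{6} + v_{7} + v_{8} = v_{1}  ⇒ sig = ⟨3 | 1⟩
  P={0,1,2,4}:  v_{0} + v_{1} + v_{2} + v_{4} = v_{7}  ⇒ sig = ⟨4 | 1⟩
  P={0,2,4,6,8}:  v_{0} + v_{2} + v_{4} + v_{6} + v_{8} = 0  ⇒ sig = ⟨5 | 0⟩
  P={1,2,4,6,8}:  v_{1} + v_{2} + v_{4} + v_{6} + v_{8} = v_{5}  ⇒ sig = ⟨5 | 1⟩

Hence PRS(X_Σ) =
[⟨2 | 0⟩, ⟨2 | 1⟩, ⟨2 | 1 1 1⟩, ⟨2 | 1 1 1 1⟩, ⟨2 | 1 1 2⟩, ⟨3 | 1⟩, ⟨4 | 1⟩, ⟨5 | 0⟩, ⟨5 | 1⟩]


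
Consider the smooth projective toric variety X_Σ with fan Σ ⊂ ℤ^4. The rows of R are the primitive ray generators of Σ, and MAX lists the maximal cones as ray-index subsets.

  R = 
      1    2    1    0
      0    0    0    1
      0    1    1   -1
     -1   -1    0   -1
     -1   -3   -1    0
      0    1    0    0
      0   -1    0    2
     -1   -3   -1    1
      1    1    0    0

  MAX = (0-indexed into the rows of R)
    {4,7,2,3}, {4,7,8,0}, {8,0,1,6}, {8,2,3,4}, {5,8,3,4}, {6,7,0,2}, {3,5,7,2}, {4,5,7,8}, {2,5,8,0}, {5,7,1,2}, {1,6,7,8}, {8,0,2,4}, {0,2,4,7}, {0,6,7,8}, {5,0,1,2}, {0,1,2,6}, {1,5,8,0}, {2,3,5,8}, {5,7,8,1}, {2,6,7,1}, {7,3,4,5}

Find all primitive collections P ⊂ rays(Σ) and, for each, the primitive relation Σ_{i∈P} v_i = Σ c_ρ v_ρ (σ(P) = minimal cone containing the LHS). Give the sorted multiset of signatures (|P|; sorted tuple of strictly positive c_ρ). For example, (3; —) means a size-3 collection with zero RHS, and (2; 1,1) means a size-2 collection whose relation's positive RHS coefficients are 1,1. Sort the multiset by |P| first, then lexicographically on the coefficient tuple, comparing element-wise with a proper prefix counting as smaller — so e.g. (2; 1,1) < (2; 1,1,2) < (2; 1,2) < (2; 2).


Δ(Σ) — 9 vertices, 14 min non-faces:

  • {0,3}:  v_{0} + v_{3} = v_{2}  ⟹  sig = (2; 1)
  • {1,4}:  v_{1} + v_{4} = v_{7}  ⟹  sig = (2; 1)
  • {1,3}:  v_{1} + v_{3} = v_{2} + v_{5} + v_{7}  ⟹  sig = (2; 1,1,1)
  • {3,6}:  v_{3} + v_{6} = v_{1} + v_{2} + v_{7}  ⟹  sig = (2; 1,1,1)
  • {4,6}:  v_{4} + v_{6} = v_{0} + 2·v_{7}  ⟹  sig = (2; 1,2)
  • {5,6}:  v_{5} + v_{6} = 2·v_{1}  ⟹  sig = (2; 2)
  • {0,4,5}:  v_{0} + v_{4} + v_{5} = 0  ⟹  sig = (3; —)
  • {0,1,7}:  v_{0} + v_{1} + v_{7} = v_{6}  ⟹  sig = (3; 1)
  • {0,5,7}:  v_{0} + v_{5} + v_{7} = v_{1}  ⟹  sig = (3; 1)
  • {1,2,8}:  v_{1} + v_{2} + v_{8} = v_{0}  ⟹  sig = (3; 1)
  • {2,4,5}:  v_{2} + v_{4} + v_{5} = v_{3}  ⟹  sig = (3; 1)
  • {3,7,8}:  v_{3} + v_{7} + v_{8} = v_{4}  ⟹  sig = (3; 1)
  • {2,7,8}:  v_{2} + v_{7} + v_{8} = v_{0} + v_{4}  ⟹  sig = (3; 1,1)
  • {2,6,8}:  v_{2} + v_{6} + v_{8} = 2·v_{0} + v_{7}  ⟹  sig = (3; 1,2)

Sorted signature multiset PRS(X):
[(2; 1), (2; 1), (2; 1,1,1), (2; 1,1,1), (2; 1,2), (2; 2), (3; —), (3; 1), (3; 1), (3; 1), (3; 1), (3; 1), (3; 1,1), (3; 1,2)]


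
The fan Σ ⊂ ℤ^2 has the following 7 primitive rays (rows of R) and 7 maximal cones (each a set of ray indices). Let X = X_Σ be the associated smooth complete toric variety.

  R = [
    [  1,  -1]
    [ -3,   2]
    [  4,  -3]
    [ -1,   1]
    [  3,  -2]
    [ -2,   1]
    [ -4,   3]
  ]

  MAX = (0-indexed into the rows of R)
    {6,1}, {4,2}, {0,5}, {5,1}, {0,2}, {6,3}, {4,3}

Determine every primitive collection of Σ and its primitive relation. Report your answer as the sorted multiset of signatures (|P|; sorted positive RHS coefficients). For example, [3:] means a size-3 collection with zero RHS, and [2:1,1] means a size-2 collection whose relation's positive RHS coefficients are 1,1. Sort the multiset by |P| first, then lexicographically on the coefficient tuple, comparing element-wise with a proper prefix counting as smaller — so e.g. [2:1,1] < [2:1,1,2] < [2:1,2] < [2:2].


Primitive collections (14):

  P={0,3}:  v_{0} + v_{3} = 0  so sig = [2:]
  P={1,4}:  v_{1} + v_{4} = 0  so sig = [2:]
  P={2,6}:  v_{2} + v_{6} = 0  so sig = [2:]
  P={0,1}:  v_{0} + v_{1} = v_{5}  so sig = [2:1]
  P={0,4}:  v_{0} + v_{4} = v_{2}  so sig = [2:1]
  P={0,6}:  v_{0} + v_{6} = v_{1}  so sig = [2:1]
  P={1,2}:  v_{1} + v_{2} = v_{0}  so sig = [2:1]
  P={1,3}:  v_{1} + v_{3} = v_{6}  so sig = [2:1]
  P={2,3}:  v_{2} + v_{3} = v_{4}  so sig = [2:1]
  P={3,5}:  v_{3} + v_{5} = v_{1}  so sig = [2:1]
  P={4,5}:  v_{4} + v_{5} = v_{0}  so sig = [2:1]
  P={4,6}:  v_{4} + v_{6} = v_{3}  so sig = [2:1]
  P={2,5}:  v_{2} + v_{5} = 2·v_{0}  so sig = [2:2]
  P={5,6}:  v_{5} + v_{6} = 2·v_{1}  so sig = [2:2]

so the primitive-relation signature multiset is
[[2:], [2:], [2:], [2:1], [2:1], [2:1], [2:1], [2:1], [2:1], [2:1], [2:1], [2:1], [2:2], [2:2]]


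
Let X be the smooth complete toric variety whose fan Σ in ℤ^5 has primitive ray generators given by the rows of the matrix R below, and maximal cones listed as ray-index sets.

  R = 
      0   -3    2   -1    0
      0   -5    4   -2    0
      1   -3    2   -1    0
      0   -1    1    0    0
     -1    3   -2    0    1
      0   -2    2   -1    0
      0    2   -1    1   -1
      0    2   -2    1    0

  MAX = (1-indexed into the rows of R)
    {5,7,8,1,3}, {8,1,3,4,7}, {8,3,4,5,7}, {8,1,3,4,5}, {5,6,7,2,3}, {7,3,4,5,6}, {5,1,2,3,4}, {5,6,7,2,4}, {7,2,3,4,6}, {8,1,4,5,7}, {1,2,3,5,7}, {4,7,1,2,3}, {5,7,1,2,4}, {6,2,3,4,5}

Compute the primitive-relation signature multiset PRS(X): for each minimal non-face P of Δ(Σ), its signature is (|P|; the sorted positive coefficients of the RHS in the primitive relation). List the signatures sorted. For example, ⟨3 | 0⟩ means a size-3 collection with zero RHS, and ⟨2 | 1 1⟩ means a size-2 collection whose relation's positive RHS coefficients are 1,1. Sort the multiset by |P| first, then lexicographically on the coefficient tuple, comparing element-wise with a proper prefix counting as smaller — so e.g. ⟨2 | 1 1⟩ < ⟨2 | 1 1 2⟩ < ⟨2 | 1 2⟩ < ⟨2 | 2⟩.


5 minimal non-faces of Δ(Σ) (on 8 rays):

  P={6,8}:  v_{6} + v_{8} = 0 ; sig = ⟨2 | 0⟩
  P={1,6}:  v_{1} + v_{6} = v_{2} ; sig = ⟨2 | 1⟩
  P={2,8}:  v_{2} + v_{8} = v_{1} ; sig = ⟨2 | 1⟩
  P={1,3,4,5,7}:  v_{1} + v_{3} + v_{4} + v_{5} + v_{7} = v_{6} ; sig = ⟨5 | 1⟩
  P={2,3,4,5,7}:  v_{2} + v_{3} + v_{4} + v_{5} + v_{7} = 2·v_{6} ; sig = ⟨5 | 2⟩

Sorted signature multiset PRS(X):
{ ⟨2 | 0⟩,  ⟨2 | 1⟩ ×2,  ⟨5 | 1⟩,  ⟨5 | 2⟩ }


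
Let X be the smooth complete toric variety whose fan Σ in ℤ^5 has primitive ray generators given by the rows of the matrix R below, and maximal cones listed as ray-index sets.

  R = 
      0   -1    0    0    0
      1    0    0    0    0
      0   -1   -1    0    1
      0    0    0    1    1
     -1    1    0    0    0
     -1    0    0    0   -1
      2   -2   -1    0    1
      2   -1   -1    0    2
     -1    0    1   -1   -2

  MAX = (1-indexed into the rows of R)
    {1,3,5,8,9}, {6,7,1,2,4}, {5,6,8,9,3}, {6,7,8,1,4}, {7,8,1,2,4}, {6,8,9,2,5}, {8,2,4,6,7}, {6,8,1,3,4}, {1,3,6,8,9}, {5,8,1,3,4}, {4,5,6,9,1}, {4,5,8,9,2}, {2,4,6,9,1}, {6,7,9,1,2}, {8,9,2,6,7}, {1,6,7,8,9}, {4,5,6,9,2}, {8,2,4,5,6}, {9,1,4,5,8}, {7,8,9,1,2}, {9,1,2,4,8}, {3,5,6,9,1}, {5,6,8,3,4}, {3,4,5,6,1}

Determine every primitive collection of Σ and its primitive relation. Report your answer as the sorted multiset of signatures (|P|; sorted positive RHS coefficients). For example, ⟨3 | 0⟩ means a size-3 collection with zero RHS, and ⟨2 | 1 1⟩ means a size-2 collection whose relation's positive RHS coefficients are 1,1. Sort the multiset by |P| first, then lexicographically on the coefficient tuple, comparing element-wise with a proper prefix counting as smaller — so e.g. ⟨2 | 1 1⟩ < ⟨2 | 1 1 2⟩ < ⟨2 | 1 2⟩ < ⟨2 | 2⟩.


Primitive collections (9):

  {2,3}:  v_{2} + v_{3} = v_{6} + v_{8} — sig = ⟨2 | 1 1⟩
  {5,7}:  v_{5} + v_{7} = v_{6} + v_{8} — sig = ⟨2 | 1 1⟩
  {3,7}:  v_{3} + v_{7} = v_{1} + 2·v_{6} + 2·v_{8} — sig = ⟨2 | 1 2 2⟩
  {1,2,5}:  v_{1} + v_{2} + v_{5} = 0 — sig = ⟨3 | 0⟩
  {3,4,9}:  v_{3} + v_{4} + v_{9} = 2·v_{1} + v_{5} — sig = ⟨3 | 1 2⟩
  {4,7,9}:  v_{4} + v_{7} + v_{9} = 2·v_{1} + v_{2} — sig = ⟨3 | 1 2⟩
  {1,2,6,8}:  v_{1} + v_{2} + v_{6} + v_{8} = v_{7} — sig = ⟨4 | 1⟩
  {1,5,6,8}:  v_{1} + v_{5} + v_{6} + v_{8} = v_{3} — sig = ⟨4 | 1⟩
  {4,6,8,9}:  v_{4} + v_{6} + v_{8} + v_{9} = v_{1} — sig = ⟨4 | 1⟩

Signatures (|P|; sorted positive RHS coefficients), sorted:
    ⟨2 | 1 1⟩
    ⟨2 | 1 1⟩
    ⟨2 | 1 2 2⟩
    ⟨3 | 0⟩
    ⟨3 | 1 2⟩
    ⟨3 | 1 2⟩
    ⟨4 | 1⟩
    ⟨4 | 1⟩
    ⟨4 | 1⟩


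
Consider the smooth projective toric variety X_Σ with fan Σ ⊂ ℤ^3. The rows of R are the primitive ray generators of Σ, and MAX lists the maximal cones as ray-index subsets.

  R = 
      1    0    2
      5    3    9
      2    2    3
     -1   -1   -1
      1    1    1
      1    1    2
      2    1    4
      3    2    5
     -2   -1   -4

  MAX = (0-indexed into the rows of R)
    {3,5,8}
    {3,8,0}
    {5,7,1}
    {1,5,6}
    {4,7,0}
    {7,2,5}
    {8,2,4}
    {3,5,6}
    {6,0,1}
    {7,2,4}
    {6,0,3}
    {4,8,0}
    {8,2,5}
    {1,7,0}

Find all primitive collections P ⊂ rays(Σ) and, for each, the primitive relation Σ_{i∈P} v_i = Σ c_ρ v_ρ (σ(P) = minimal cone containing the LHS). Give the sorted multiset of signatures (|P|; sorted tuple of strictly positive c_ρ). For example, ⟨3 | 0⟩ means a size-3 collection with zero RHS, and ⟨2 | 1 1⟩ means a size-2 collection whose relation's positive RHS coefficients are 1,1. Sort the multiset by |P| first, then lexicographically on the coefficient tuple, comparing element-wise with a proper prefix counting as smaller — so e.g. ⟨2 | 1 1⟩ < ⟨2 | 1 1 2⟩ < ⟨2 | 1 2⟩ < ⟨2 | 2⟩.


Δ(Σ) — 9 vertices, 15 min non-faces:

  P = {3,4}:  v_{3} + v_{4} = 0 ; sig = ⟨2 | 0⟩
  P = {6,8}:  v_{6} + v_{8} = 0 ; sig = ⟨2 | 0⟩
  P = {0,2}:  v_{0} + v_{2} = v_{7} ; sig = ⟨2 | 1⟩
  P = {0,5}:  v_{0} + v_{5} = v_{6} ; sig = ⟨2 | 1⟩
  P = {1,8}:  v_{1} + v_{8} = v_{7} ; sig = ⟨2 | 1⟩
  P = {2,3}:  v_{2} + v_{3} = v_{5} ; sig = ⟨2 | 1⟩
  P = {3,7}:  v_{3} + v_{7} = v_{6} ; sig = ⟨2 | 1⟩
  P = {4,5}:  v_{4} + v_{5} = v_{2} ; sig = ⟨2 | 1⟩
  P = {4,6}:  v_{4} + v_{6} = v_{7} ; sig = ⟨2 | 1⟩
  P = {6,7}:  v_{6} + v_{7} = v_{1} ; sig = ⟨2 | 1⟩
  P = {7,8}:  v_{7} + v_{8} = v_{4} ; sig = ⟨2 | 1⟩
  P = {2,6}:  v_{2} + v_{6} = v_{5} + v_{7} ; sig = ⟨2 | 1 1⟩
  P = {1,2}:  v_{1} + v_{2} = v_{5} + 2·v_{7} ; sig = ⟨2 | 1 2⟩
  P = {1,3}:  v_{1} + v_{3} = 2·v_{6} ; sig = ⟨2 | 2⟩
  P = {1,4}:  v_{1} + v_{4} = 2·v_{7} ; sig = ⟨2 | 2⟩

Sorted signature multiset PRS(X):
    |P|=2: 15 collections, coeffs (), (), (1), (1), (1), (1), (1), (1), (1), (1), (1), (1,1), (1,2), (2), (2)


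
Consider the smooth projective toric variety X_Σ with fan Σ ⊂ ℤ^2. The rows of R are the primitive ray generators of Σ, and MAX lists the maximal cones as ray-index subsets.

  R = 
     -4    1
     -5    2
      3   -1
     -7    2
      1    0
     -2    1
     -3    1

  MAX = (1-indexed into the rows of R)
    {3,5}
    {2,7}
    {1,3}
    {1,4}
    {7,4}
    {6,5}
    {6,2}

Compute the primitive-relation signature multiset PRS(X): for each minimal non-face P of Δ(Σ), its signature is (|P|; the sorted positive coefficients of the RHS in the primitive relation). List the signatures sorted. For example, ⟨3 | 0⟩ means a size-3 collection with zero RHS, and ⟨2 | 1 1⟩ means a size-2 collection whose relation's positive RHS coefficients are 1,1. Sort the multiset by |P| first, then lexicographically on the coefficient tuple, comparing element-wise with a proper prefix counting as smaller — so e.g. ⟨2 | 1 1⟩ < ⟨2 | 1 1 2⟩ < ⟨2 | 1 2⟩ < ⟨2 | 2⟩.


14 minimal non-faces of Δ(Σ) (on 7 rays):

  {3,7}:  v_{3} + v_{7} = 0  ⟹  sig = ⟨2 | 0⟩
  {1,5}:  v_{1} + v_{5} = v_{7}  ⟹  sig = ⟨2 | 1⟩
  {1,7}:  v_{1} + v_{7} = v_{4}  ⟹  sig = ⟨2 | 1⟩
  {2,3}:  v_{2} + v_{3} = v_{6}  ⟹  sig = ⟨2 | 1⟩
  {3,4}:  v_{3} + v_{4} = v_{1}  ⟹  sig = ⟨2 | 1⟩
  {3,6}:  v_{3} + v_{6} = v_{5}  ⟹  sig = ⟨2 | 1⟩
  {5,7}:  v_{5} + v_{7} = v_{6}  ⟹  sig = ⟨2 | 1⟩
  {6,7}:  v_{6} + v_{7} = v_{2}  ⟹  sig = ⟨2 | 1⟩
  {1,6}:  v_{1} + v_{6} = 2·v_{7}  ⟹  sig = ⟨2 | 2⟩
  {2,5}:  v_{2} + v_{5} = 2·v_{6}  ⟹  sig = ⟨2 | 2⟩
  {4,5}:  v_{4} + v_{5} = 2·v_{7}  ⟹  sig = ⟨2 | 2⟩
  {1,2}:  v_{1} + v_{2} = 3·v_{7}  ⟹  sig = ⟨2 | 3⟩
  {4,6}:  v_{4} + v_{6} = 3·v_{7}  ⟹  sig = ⟨2 | 3⟩
  {2,4}:  v_{2} + v_{4} = 4·v_{7}  ⟹  sig = ⟨2 | 4⟩

Sorted signature multiset PRS(X):
{ ⟨2 | 0⟩,  ⟨2 | 1⟩ ×7,  ⟨2 | 2⟩ ×3,  ⟨2 | 3⟩ ×2,  ⟨2 | 4⟩ }


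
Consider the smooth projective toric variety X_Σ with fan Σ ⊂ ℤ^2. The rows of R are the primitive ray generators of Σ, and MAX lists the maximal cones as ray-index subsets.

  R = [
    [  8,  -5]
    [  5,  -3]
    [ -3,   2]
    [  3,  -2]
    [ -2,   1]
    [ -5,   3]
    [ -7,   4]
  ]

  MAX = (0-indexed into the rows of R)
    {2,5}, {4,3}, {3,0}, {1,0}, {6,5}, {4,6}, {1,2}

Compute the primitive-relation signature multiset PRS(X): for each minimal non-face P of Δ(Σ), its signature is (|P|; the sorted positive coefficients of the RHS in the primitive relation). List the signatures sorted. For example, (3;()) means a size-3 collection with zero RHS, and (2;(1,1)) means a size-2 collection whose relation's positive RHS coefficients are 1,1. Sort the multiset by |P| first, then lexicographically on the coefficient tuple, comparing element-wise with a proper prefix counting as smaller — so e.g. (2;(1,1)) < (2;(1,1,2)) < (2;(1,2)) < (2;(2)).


Minimal non-faces — 14 found among 7 rays, 7 max cones:

  P={1,5}:  v_{1} + v_{5} = 0  so sig = (2;())
  P={2,3}:  v_{2} + v_{3} = 0  so sig = (2;())
  P={0,2}:  v_{0} + v_{2} = v_{1}  so sig = (2;(1))
  P={0,5}:  v_{0} + v_{5} = v_{3}  so sig = (2;(1))
  P={1,3}:  v_{1} + v_{3} = v_{0}  so sig = (2;(1))
  P={1,4}:  v_{1} + v_{4} = v_{3}  so sig = (2;(1))
  P={1,6}:  v_{1} + v_{6} = v_{4}  so sig = (2;(1))
  P={2,4}:  v_{2} + v_{4} = v_{5}  so sig = (2;(1))
  P={3,5}:  v_{3} + v_{5} = v_{4}  so sig = (2;(1))
  P={4,5}:  v_{4} + v_{5} = v_{6}  so sig = (2;(1))
  P={0,6}:  v_{0} + v_{6} = v_{3} + v_{4}  so sig = (2;(1,1))
  P={0,4}:  v_{0} + v_{4} = 2·v_{3}  so sig = (2;(2))
  P={2,6}:  v_{2} + v_{6} = 2·v_{5}  so sig = (2;(2))
  P={3,6}:  v_{3} + v_{6} = 2·v_{4}  so sig = (2;(2))

Signatures (|P|; sorted positive RHS coefficients), sorted:
    (2;())
    (2;())
    (2;(1))
    (2;(1))
    (2;(1))
    (2;(1))
    (2;(1))
    (2;(1))
    (2;(1))
    (2;(1))
    (2;(1,1))
    (2;(2))
    (2;(2))
    (2;(2))


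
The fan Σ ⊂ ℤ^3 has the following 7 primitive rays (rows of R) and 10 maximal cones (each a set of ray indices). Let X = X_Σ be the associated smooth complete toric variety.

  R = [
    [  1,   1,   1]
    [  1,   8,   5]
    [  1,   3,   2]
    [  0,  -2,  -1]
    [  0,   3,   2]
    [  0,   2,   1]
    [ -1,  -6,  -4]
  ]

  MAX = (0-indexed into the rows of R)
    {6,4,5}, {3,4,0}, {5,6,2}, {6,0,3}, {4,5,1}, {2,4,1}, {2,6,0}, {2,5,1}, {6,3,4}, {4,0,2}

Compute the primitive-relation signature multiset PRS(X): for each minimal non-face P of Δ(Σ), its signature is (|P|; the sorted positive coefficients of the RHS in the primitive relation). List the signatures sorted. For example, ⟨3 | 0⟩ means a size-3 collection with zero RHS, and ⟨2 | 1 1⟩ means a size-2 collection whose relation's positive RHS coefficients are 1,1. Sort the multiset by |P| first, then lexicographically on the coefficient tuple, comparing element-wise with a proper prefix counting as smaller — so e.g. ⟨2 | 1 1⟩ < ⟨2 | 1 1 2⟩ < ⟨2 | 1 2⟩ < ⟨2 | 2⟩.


The 9 primitive collections of Σ (r=7, n=3):

  P = {3,5}:  v_{3} + v_{5} = 0  ⟹  sig = ⟨2 | 0⟩
  P = {0,5}:  v_{0} + v_{5} = v_{2}  ⟹  sig = ⟨2 | 1⟩
  P = {1,6}:  v_{1} + v_{6} = v_{5}  ⟹  sig = ⟨2 | 1⟩
  P = {2,3}:  v_{2} + v_{3} = v_{0}  ⟹  sig = ⟨2 | 1⟩
  P = {1,3}:  v_{1} + v_{3} = v_{2} + v_{4}  ⟹  sig = ⟨2 | 1 1⟩
  P = {0,1}:  v_{0} + v_{1} = 2·v_{2} + v_{4}  ⟹  sig = ⟨2 | 1 2⟩
  P = {2,4,6}:  v_{2} + v_{4} + v_{6} = 0  ⟹  sig = ⟨3 | 0⟩
  P = {0,4,6}:  v_{0} + v_{4} + v_{6} = v_{3}  ⟹  sig = ⟨3 | 1⟩
  P = {2,4,5}:  v_{2} + v_{4} + v_{5} = v_{1}  ⟹  sig = ⟨3 | 1⟩

Signatures (|P|; sorted positive RHS coefficients), sorted:
    |P|=2: 6 collections, coeffs (), (1), (1), (1), (1,1), (1,2)
    |P|=3: 3 collections, coeffs (), (1), (1)
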